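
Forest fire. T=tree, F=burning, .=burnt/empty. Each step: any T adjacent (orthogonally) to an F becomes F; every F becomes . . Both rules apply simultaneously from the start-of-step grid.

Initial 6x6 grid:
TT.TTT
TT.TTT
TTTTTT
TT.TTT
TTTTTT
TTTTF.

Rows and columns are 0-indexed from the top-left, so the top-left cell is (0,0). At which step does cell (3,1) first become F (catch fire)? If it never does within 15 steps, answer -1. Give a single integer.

Step 1: cell (3,1)='T' (+2 fires, +1 burnt)
Step 2: cell (3,1)='T' (+4 fires, +2 burnt)
Step 3: cell (3,1)='T' (+5 fires, +4 burnt)
Step 4: cell (3,1)='T' (+5 fires, +5 burnt)
Step 5: cell (3,1)='F' (+6 fires, +5 burnt)
  -> target ignites at step 5
Step 6: cell (3,1)='.' (+4 fires, +6 burnt)
Step 7: cell (3,1)='.' (+2 fires, +4 burnt)
Step 8: cell (3,1)='.' (+2 fires, +2 burnt)
Step 9: cell (3,1)='.' (+1 fires, +2 burnt)
Step 10: cell (3,1)='.' (+0 fires, +1 burnt)
  fire out at step 10

5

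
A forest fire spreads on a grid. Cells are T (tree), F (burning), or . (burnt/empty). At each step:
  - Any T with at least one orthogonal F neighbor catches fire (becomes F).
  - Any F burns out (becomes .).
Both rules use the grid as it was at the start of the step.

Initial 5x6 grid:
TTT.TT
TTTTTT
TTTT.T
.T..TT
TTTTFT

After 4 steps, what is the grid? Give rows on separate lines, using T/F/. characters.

Step 1: 3 trees catch fire, 1 burn out
  TTT.TT
  TTTTTT
  TTTT.T
  .T..FT
  TTTF.F
Step 2: 2 trees catch fire, 3 burn out
  TTT.TT
  TTTTTT
  TTTT.T
  .T...F
  TTF...
Step 3: 2 trees catch fire, 2 burn out
  TTT.TT
  TTTTTT
  TTTT.F
  .T....
  TF....
Step 4: 3 trees catch fire, 2 burn out
  TTT.TT
  TTTTTF
  TTTT..
  .F....
  F.....

TTT.TT
TTTTTF
TTTT..
.F....
F.....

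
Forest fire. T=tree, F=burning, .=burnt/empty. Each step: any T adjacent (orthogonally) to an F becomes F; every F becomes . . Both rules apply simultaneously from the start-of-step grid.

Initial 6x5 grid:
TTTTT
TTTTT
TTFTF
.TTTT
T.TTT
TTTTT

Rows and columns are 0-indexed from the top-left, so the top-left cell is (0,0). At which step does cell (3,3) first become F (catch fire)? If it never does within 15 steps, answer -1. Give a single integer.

Step 1: cell (3,3)='T' (+6 fires, +2 burnt)
Step 2: cell (3,3)='F' (+9 fires, +6 burnt)
  -> target ignites at step 2
Step 3: cell (3,3)='.' (+6 fires, +9 burnt)
Step 4: cell (3,3)='.' (+3 fires, +6 burnt)
Step 5: cell (3,3)='.' (+1 fires, +3 burnt)
Step 6: cell (3,3)='.' (+1 fires, +1 burnt)
Step 7: cell (3,3)='.' (+0 fires, +1 burnt)
  fire out at step 7

2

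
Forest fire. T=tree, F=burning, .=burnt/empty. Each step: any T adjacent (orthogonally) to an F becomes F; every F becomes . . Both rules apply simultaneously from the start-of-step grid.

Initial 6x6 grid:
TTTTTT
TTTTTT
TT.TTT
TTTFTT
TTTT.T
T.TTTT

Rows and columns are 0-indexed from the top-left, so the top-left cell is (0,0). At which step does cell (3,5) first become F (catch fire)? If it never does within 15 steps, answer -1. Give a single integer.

Step 1: cell (3,5)='T' (+4 fires, +1 burnt)
Step 2: cell (3,5)='F' (+6 fires, +4 burnt)
  -> target ignites at step 2
Step 3: cell (3,5)='.' (+10 fires, +6 burnt)
Step 4: cell (3,5)='.' (+7 fires, +10 burnt)
Step 5: cell (3,5)='.' (+4 fires, +7 burnt)
Step 6: cell (3,5)='.' (+1 fires, +4 burnt)
Step 7: cell (3,5)='.' (+0 fires, +1 burnt)
  fire out at step 7

2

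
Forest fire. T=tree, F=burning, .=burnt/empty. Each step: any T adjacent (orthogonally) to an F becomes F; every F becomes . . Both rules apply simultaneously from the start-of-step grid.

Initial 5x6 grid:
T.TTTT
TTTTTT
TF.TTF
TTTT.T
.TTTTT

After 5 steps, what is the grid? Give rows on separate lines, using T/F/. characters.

Step 1: 6 trees catch fire, 2 burn out
  T.TTTT
  TFTTTF
  F..TF.
  TFTT.F
  .TTTTT
Step 2: 9 trees catch fire, 6 burn out
  T.TTTF
  F.FTF.
  ...F..
  F.FT..
  .FTTTF
Step 3: 7 trees catch fire, 9 burn out
  F.FTF.
  ...F..
  ......
  ...F..
  ..FTF.
Step 4: 2 trees catch fire, 7 burn out
  ...F..
  ......
  ......
  ......
  ...F..
Step 5: 0 trees catch fire, 2 burn out
  ......
  ......
  ......
  ......
  ......

......
......
......
......
......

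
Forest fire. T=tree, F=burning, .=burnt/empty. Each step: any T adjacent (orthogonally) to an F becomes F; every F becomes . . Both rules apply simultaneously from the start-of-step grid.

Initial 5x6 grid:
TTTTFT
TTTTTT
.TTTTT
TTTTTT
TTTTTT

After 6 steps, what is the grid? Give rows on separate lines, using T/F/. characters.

Step 1: 3 trees catch fire, 1 burn out
  TTTF.F
  TTTTFT
  .TTTTT
  TTTTTT
  TTTTTT
Step 2: 4 trees catch fire, 3 burn out
  TTF...
  TTTF.F
  .TTTFT
  TTTTTT
  TTTTTT
Step 3: 5 trees catch fire, 4 burn out
  TF....
  TTF...
  .TTF.F
  TTTTFT
  TTTTTT
Step 4: 6 trees catch fire, 5 burn out
  F.....
  TF....
  .TF...
  TTTF.F
  TTTTFT
Step 5: 5 trees catch fire, 6 burn out
  ......
  F.....
  .F....
  TTF...
  TTTF.F
Step 6: 2 trees catch fire, 5 burn out
  ......
  ......
  ......
  TF....
  TTF...

......
......
......
TF....
TTF...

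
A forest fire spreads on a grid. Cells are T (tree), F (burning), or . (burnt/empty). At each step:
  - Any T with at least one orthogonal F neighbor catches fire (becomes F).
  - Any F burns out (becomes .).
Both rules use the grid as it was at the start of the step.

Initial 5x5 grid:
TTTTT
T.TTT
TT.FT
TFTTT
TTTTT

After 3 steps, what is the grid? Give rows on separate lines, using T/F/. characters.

Step 1: 7 trees catch fire, 2 burn out
  TTTTT
  T.TFT
  TF..F
  F.FFT
  TFTTT
Step 2: 8 trees catch fire, 7 burn out
  TTTFT
  T.F.F
  F....
  ....F
  F.FFT
Step 3: 4 trees catch fire, 8 burn out
  TTF.F
  F....
  .....
  .....
  ....F

TTF.F
F....
.....
.....
....F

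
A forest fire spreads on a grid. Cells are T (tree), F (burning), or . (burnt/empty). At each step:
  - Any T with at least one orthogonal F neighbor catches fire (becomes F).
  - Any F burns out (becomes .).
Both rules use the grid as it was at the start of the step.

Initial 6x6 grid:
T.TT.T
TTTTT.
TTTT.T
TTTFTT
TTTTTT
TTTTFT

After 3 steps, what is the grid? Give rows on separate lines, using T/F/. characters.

Step 1: 7 trees catch fire, 2 burn out
  T.TT.T
  TTTTT.
  TTTF.T
  TTF.FT
  TTTFFT
  TTTF.F
Step 2: 7 trees catch fire, 7 burn out
  T.TT.T
  TTTFT.
  TTF..T
  TF...F
  TTF..F
  TTF...
Step 3: 8 trees catch fire, 7 burn out
  T.TF.T
  TTF.F.
  TF...F
  F.....
  TF....
  TF....

T.TF.T
TTF.F.
TF...F
F.....
TF....
TF....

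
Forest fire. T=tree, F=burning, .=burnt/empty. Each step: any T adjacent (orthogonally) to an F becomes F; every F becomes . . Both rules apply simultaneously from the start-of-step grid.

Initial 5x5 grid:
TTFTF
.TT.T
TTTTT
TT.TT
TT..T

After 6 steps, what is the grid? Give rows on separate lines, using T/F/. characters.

Step 1: 4 trees catch fire, 2 burn out
  TF.F.
  .TF.F
  TTTTT
  TT.TT
  TT..T
Step 2: 4 trees catch fire, 4 burn out
  F....
  .F...
  TTFTF
  TT.TT
  TT..T
Step 3: 3 trees catch fire, 4 burn out
  .....
  .....
  TF.F.
  TT.TF
  TT..T
Step 4: 4 trees catch fire, 3 burn out
  .....
  .....
  F....
  TF.F.
  TT..F
Step 5: 2 trees catch fire, 4 burn out
  .....
  .....
  .....
  F....
  TF...
Step 6: 1 trees catch fire, 2 burn out
  .....
  .....
  .....
  .....
  F....

.....
.....
.....
.....
F....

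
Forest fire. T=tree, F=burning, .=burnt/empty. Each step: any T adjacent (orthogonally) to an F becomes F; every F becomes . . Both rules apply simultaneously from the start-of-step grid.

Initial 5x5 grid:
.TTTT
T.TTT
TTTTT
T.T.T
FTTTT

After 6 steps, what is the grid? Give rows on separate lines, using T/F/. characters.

Step 1: 2 trees catch fire, 1 burn out
  .TTTT
  T.TTT
  TTTTT
  F.T.T
  .FTTT
Step 2: 2 trees catch fire, 2 burn out
  .TTTT
  T.TTT
  FTTTT
  ..T.T
  ..FTT
Step 3: 4 trees catch fire, 2 burn out
  .TTTT
  F.TTT
  .FTTT
  ..F.T
  ...FT
Step 4: 2 trees catch fire, 4 burn out
  .TTTT
  ..TTT
  ..FTT
  ....T
  ....F
Step 5: 3 trees catch fire, 2 burn out
  .TTTT
  ..FTT
  ...FT
  ....F
  .....
Step 6: 3 trees catch fire, 3 burn out
  .TFTT
  ...FT
  ....F
  .....
  .....

.TFTT
...FT
....F
.....
.....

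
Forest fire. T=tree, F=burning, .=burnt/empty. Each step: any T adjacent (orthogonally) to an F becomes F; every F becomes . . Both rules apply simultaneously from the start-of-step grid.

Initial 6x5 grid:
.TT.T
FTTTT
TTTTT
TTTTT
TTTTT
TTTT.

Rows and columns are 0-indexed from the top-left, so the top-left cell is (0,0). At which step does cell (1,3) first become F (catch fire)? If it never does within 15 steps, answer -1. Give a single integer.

Step 1: cell (1,3)='T' (+2 fires, +1 burnt)
Step 2: cell (1,3)='T' (+4 fires, +2 burnt)
Step 3: cell (1,3)='F' (+5 fires, +4 burnt)
  -> target ignites at step 3
Step 4: cell (1,3)='.' (+5 fires, +5 burnt)
Step 5: cell (1,3)='.' (+5 fires, +5 burnt)
Step 6: cell (1,3)='.' (+3 fires, +5 burnt)
Step 7: cell (1,3)='.' (+2 fires, +3 burnt)
Step 8: cell (1,3)='.' (+0 fires, +2 burnt)
  fire out at step 8

3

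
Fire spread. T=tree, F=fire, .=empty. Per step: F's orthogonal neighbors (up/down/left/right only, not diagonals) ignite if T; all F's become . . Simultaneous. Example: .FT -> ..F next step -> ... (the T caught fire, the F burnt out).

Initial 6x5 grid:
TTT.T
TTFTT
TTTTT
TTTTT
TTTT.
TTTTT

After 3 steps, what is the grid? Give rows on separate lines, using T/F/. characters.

Step 1: 4 trees catch fire, 1 burn out
  TTF.T
  TF.FT
  TTFTT
  TTTTT
  TTTT.
  TTTTT
Step 2: 6 trees catch fire, 4 burn out
  TF..T
  F...F
  TF.FT
  TTFTT
  TTTT.
  TTTTT
Step 3: 7 trees catch fire, 6 burn out
  F...F
  .....
  F...F
  TF.FT
  TTFT.
  TTTTT

F...F
.....
F...F
TF.FT
TTFT.
TTTTT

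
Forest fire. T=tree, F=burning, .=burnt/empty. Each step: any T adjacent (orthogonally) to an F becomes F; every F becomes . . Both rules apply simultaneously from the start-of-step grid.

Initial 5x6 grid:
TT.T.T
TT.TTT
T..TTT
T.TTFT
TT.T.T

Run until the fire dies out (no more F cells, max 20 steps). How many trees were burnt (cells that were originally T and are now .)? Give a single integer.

Step 1: +3 fires, +1 burnt (F count now 3)
Step 2: +6 fires, +3 burnt (F count now 6)
Step 3: +2 fires, +6 burnt (F count now 2)
Step 4: +2 fires, +2 burnt (F count now 2)
Step 5: +0 fires, +2 burnt (F count now 0)
Fire out after step 5
Initially T: 21, now '.': 22
Total burnt (originally-T cells now '.'): 13

Answer: 13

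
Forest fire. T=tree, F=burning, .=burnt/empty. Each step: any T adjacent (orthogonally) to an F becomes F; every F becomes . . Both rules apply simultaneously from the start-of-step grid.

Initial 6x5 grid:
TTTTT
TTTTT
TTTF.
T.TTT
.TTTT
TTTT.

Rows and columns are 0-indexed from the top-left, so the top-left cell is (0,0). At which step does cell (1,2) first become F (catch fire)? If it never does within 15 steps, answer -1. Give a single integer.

Step 1: cell (1,2)='T' (+3 fires, +1 burnt)
Step 2: cell (1,2)='F' (+7 fires, +3 burnt)
  -> target ignites at step 2
Step 3: cell (1,2)='.' (+7 fires, +7 burnt)
Step 4: cell (1,2)='.' (+5 fires, +7 burnt)
Step 5: cell (1,2)='.' (+2 fires, +5 burnt)
Step 6: cell (1,2)='.' (+1 fires, +2 burnt)
Step 7: cell (1,2)='.' (+0 fires, +1 burnt)
  fire out at step 7

2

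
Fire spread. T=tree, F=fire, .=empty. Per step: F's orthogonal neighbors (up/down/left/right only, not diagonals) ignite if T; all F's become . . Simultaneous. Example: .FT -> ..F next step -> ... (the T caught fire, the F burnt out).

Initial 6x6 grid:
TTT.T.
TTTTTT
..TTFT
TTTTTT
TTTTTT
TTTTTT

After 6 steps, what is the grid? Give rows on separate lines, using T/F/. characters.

Step 1: 4 trees catch fire, 1 burn out
  TTT.T.
  TTTTFT
  ..TF.F
  TTTTFT
  TTTTTT
  TTTTTT
Step 2: 7 trees catch fire, 4 burn out
  TTT.F.
  TTTF.F
  ..F...
  TTTF.F
  TTTTFT
  TTTTTT
Step 3: 5 trees catch fire, 7 burn out
  TTT...
  TTF...
  ......
  TTF...
  TTTF.F
  TTTTFT
Step 4: 6 trees catch fire, 5 burn out
  TTF...
  TF....
  ......
  TF....
  TTF...
  TTTF.F
Step 5: 5 trees catch fire, 6 burn out
  TF....
  F.....
  ......
  F.....
  TF....
  TTF...
Step 6: 3 trees catch fire, 5 burn out
  F.....
  ......
  ......
  ......
  F.....
  TF....

F.....
......
......
......
F.....
TF....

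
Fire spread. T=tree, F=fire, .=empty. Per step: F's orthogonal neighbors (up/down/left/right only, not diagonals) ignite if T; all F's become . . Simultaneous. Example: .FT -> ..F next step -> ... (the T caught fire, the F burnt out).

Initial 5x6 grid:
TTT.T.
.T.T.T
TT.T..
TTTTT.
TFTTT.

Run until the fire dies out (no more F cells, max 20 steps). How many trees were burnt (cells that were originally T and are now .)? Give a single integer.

Answer: 17

Derivation:
Step 1: +3 fires, +1 burnt (F count now 3)
Step 2: +4 fires, +3 burnt (F count now 4)
Step 3: +4 fires, +4 burnt (F count now 4)
Step 4: +3 fires, +4 burnt (F count now 3)
Step 5: +3 fires, +3 burnt (F count now 3)
Step 6: +0 fires, +3 burnt (F count now 0)
Fire out after step 6
Initially T: 19, now '.': 28
Total burnt (originally-T cells now '.'): 17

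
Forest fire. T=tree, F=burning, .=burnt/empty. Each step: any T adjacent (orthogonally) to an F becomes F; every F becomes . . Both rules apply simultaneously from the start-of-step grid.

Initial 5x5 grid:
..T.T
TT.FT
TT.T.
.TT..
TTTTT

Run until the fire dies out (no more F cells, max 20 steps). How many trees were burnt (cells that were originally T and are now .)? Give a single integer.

Answer: 3

Derivation:
Step 1: +2 fires, +1 burnt (F count now 2)
Step 2: +1 fires, +2 burnt (F count now 1)
Step 3: +0 fires, +1 burnt (F count now 0)
Fire out after step 3
Initially T: 15, now '.': 13
Total burnt (originally-T cells now '.'): 3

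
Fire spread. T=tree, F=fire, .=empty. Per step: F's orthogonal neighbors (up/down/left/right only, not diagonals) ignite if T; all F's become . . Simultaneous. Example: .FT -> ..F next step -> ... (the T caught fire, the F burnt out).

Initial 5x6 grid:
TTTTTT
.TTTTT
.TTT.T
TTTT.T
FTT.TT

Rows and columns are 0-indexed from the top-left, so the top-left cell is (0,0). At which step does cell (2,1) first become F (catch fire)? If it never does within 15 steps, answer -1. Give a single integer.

Step 1: cell (2,1)='T' (+2 fires, +1 burnt)
Step 2: cell (2,1)='T' (+2 fires, +2 burnt)
Step 3: cell (2,1)='F' (+2 fires, +2 burnt)
  -> target ignites at step 3
Step 4: cell (2,1)='.' (+3 fires, +2 burnt)
Step 5: cell (2,1)='.' (+3 fires, +3 burnt)
Step 6: cell (2,1)='.' (+3 fires, +3 burnt)
Step 7: cell (2,1)='.' (+2 fires, +3 burnt)
Step 8: cell (2,1)='.' (+2 fires, +2 burnt)
Step 9: cell (2,1)='.' (+2 fires, +2 burnt)
Step 10: cell (2,1)='.' (+1 fires, +2 burnt)
Step 11: cell (2,1)='.' (+1 fires, +1 burnt)
Step 12: cell (2,1)='.' (+1 fires, +1 burnt)
Step 13: cell (2,1)='.' (+0 fires, +1 burnt)
  fire out at step 13

3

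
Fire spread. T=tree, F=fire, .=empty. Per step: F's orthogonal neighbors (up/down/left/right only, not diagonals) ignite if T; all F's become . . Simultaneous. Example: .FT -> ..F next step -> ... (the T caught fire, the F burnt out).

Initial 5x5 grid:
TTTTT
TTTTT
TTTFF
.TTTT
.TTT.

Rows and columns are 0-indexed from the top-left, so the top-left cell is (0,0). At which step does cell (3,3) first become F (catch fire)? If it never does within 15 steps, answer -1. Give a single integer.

Step 1: cell (3,3)='F' (+5 fires, +2 burnt)
  -> target ignites at step 1
Step 2: cell (3,3)='.' (+6 fires, +5 burnt)
Step 3: cell (3,3)='.' (+5 fires, +6 burnt)
Step 4: cell (3,3)='.' (+3 fires, +5 burnt)
Step 5: cell (3,3)='.' (+1 fires, +3 burnt)
Step 6: cell (3,3)='.' (+0 fires, +1 burnt)
  fire out at step 6

1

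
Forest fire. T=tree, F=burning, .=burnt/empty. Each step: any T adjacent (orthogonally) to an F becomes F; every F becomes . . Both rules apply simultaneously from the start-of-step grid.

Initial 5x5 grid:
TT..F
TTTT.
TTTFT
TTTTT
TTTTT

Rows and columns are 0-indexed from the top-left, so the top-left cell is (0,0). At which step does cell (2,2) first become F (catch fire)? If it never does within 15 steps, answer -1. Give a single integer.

Step 1: cell (2,2)='F' (+4 fires, +2 burnt)
  -> target ignites at step 1
Step 2: cell (2,2)='.' (+5 fires, +4 burnt)
Step 3: cell (2,2)='.' (+5 fires, +5 burnt)
Step 4: cell (2,2)='.' (+4 fires, +5 burnt)
Step 5: cell (2,2)='.' (+2 fires, +4 burnt)
Step 6: cell (2,2)='.' (+0 fires, +2 burnt)
  fire out at step 6

1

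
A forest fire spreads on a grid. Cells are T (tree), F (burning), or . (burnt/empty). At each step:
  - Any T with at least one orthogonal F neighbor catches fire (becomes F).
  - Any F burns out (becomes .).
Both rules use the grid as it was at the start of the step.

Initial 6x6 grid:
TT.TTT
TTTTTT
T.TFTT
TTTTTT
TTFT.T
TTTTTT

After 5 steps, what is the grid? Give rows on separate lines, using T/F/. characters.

Step 1: 8 trees catch fire, 2 burn out
  TT.TTT
  TTTFTT
  T.F.FT
  TTFFTT
  TF.F.T
  TTFTTT
Step 2: 9 trees catch fire, 8 burn out
  TT.FTT
  TTF.FT
  T....F
  TF..FT
  F....T
  TF.FTT
Step 3: 7 trees catch fire, 9 burn out
  TT..FT
  TF...F
  T.....
  F....F
  .....T
  F...FT
Step 4: 6 trees catch fire, 7 burn out
  TF...F
  F.....
  F.....
  ......
  .....F
  .....F
Step 5: 1 trees catch fire, 6 burn out
  F.....
  ......
  ......
  ......
  ......
  ......

F.....
......
......
......
......
......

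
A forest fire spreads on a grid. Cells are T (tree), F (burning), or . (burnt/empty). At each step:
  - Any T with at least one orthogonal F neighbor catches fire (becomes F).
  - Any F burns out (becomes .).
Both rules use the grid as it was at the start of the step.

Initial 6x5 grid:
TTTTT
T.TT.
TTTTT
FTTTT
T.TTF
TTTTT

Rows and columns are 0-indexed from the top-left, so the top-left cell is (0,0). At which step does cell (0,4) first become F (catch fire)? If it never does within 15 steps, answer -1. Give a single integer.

Step 1: cell (0,4)='T' (+6 fires, +2 burnt)
Step 2: cell (0,4)='T' (+8 fires, +6 burnt)
Step 3: cell (0,4)='T' (+5 fires, +8 burnt)
Step 4: cell (0,4)='T' (+3 fires, +5 burnt)
Step 5: cell (0,4)='T' (+2 fires, +3 burnt)
Step 6: cell (0,4)='F' (+1 fires, +2 burnt)
  -> target ignites at step 6
Step 7: cell (0,4)='.' (+0 fires, +1 burnt)
  fire out at step 7

6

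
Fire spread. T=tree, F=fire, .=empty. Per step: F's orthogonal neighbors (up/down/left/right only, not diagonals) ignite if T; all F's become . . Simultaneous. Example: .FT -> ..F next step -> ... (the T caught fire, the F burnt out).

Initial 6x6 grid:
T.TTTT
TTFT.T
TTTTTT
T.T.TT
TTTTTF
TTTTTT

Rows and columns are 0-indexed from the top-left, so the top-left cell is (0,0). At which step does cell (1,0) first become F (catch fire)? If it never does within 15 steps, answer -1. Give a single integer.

Step 1: cell (1,0)='T' (+7 fires, +2 burnt)
Step 2: cell (1,0)='F' (+9 fires, +7 burnt)
  -> target ignites at step 2
Step 3: cell (1,0)='.' (+7 fires, +9 burnt)
Step 4: cell (1,0)='.' (+4 fires, +7 burnt)
Step 5: cell (1,0)='.' (+2 fires, +4 burnt)
Step 6: cell (1,0)='.' (+1 fires, +2 burnt)
Step 7: cell (1,0)='.' (+0 fires, +1 burnt)
  fire out at step 7

2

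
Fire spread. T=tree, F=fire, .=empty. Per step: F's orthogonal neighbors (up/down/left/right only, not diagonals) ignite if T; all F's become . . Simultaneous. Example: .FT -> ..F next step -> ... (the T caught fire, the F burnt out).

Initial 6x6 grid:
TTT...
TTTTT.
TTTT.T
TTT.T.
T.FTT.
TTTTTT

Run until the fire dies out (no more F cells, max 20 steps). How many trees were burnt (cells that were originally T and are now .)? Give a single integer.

Step 1: +3 fires, +1 burnt (F count now 3)
Step 2: +5 fires, +3 burnt (F count now 5)
Step 3: +7 fires, +5 burnt (F count now 7)
Step 4: +6 fires, +7 burnt (F count now 6)
Step 5: +3 fires, +6 burnt (F count now 3)
Step 6: +1 fires, +3 burnt (F count now 1)
Step 7: +0 fires, +1 burnt (F count now 0)
Fire out after step 7
Initially T: 26, now '.': 35
Total burnt (originally-T cells now '.'): 25

Answer: 25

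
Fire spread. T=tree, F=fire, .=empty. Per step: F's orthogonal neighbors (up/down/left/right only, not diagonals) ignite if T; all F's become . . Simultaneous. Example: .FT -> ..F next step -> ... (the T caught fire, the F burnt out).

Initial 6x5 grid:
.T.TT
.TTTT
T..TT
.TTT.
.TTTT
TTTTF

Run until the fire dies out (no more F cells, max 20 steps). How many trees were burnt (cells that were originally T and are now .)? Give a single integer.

Step 1: +2 fires, +1 burnt (F count now 2)
Step 2: +2 fires, +2 burnt (F count now 2)
Step 3: +3 fires, +2 burnt (F count now 3)
Step 4: +4 fires, +3 burnt (F count now 4)
Step 5: +3 fires, +4 burnt (F count now 3)
Step 6: +3 fires, +3 burnt (F count now 3)
Step 7: +2 fires, +3 burnt (F count now 2)
Step 8: +1 fires, +2 burnt (F count now 1)
Step 9: +0 fires, +1 burnt (F count now 0)
Fire out after step 9
Initially T: 21, now '.': 29
Total burnt (originally-T cells now '.'): 20

Answer: 20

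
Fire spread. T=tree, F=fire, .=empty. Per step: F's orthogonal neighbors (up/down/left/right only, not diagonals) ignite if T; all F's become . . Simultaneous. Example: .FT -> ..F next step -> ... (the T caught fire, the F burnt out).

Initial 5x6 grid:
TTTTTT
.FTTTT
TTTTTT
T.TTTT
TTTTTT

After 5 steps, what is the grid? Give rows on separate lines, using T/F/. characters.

Step 1: 3 trees catch fire, 1 burn out
  TFTTTT
  ..FTTT
  TFTTTT
  T.TTTT
  TTTTTT
Step 2: 5 trees catch fire, 3 burn out
  F.FTTT
  ...FTT
  F.FTTT
  T.TTTT
  TTTTTT
Step 3: 5 trees catch fire, 5 burn out
  ...FTT
  ....FT
  ...FTT
  F.FTTT
  TTTTTT
Step 4: 6 trees catch fire, 5 burn out
  ....FT
  .....F
  ....FT
  ...FTT
  FTFTTT
Step 5: 5 trees catch fire, 6 burn out
  .....F
  ......
  .....F
  ....FT
  .F.FTT

.....F
......
.....F
....FT
.F.FTT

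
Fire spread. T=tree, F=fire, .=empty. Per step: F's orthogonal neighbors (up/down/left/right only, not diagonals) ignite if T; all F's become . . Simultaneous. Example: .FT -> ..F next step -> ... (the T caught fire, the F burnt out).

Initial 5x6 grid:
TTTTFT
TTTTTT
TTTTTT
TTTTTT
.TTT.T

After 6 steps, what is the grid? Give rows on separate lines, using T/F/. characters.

Step 1: 3 trees catch fire, 1 burn out
  TTTF.F
  TTTTFT
  TTTTTT
  TTTTTT
  .TTT.T
Step 2: 4 trees catch fire, 3 burn out
  TTF...
  TTTF.F
  TTTTFT
  TTTTTT
  .TTT.T
Step 3: 5 trees catch fire, 4 burn out
  TF....
  TTF...
  TTTF.F
  TTTTFT
  .TTT.T
Step 4: 5 trees catch fire, 5 burn out
  F.....
  TF....
  TTF...
  TTTF.F
  .TTT.T
Step 5: 5 trees catch fire, 5 burn out
  ......
  F.....
  TF....
  TTF...
  .TTF.F
Step 6: 3 trees catch fire, 5 burn out
  ......
  ......
  F.....
  TF....
  .TF...

......
......
F.....
TF....
.TF...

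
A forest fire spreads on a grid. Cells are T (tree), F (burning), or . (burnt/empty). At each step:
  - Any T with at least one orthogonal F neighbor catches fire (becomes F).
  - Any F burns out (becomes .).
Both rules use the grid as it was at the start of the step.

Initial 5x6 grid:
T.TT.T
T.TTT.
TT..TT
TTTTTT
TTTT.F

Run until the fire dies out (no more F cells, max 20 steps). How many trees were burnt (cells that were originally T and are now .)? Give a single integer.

Answer: 21

Derivation:
Step 1: +1 fires, +1 burnt (F count now 1)
Step 2: +2 fires, +1 burnt (F count now 2)
Step 3: +2 fires, +2 burnt (F count now 2)
Step 4: +3 fires, +2 burnt (F count now 3)
Step 5: +3 fires, +3 burnt (F count now 3)
Step 6: +5 fires, +3 burnt (F count now 5)
Step 7: +3 fires, +5 burnt (F count now 3)
Step 8: +1 fires, +3 burnt (F count now 1)
Step 9: +1 fires, +1 burnt (F count now 1)
Step 10: +0 fires, +1 burnt (F count now 0)
Fire out after step 10
Initially T: 22, now '.': 29
Total burnt (originally-T cells now '.'): 21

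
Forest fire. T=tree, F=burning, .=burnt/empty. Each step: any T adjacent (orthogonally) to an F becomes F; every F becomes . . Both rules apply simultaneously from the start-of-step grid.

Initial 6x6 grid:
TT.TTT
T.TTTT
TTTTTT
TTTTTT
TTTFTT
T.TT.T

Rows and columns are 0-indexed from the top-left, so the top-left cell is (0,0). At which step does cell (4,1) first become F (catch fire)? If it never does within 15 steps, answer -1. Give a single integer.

Step 1: cell (4,1)='T' (+4 fires, +1 burnt)
Step 2: cell (4,1)='F' (+6 fires, +4 burnt)
  -> target ignites at step 2
Step 3: cell (4,1)='.' (+7 fires, +6 burnt)
Step 4: cell (4,1)='.' (+7 fires, +7 burnt)
Step 5: cell (4,1)='.' (+3 fires, +7 burnt)
Step 6: cell (4,1)='.' (+2 fires, +3 burnt)
Step 7: cell (4,1)='.' (+1 fires, +2 burnt)
Step 8: cell (4,1)='.' (+1 fires, +1 burnt)
Step 9: cell (4,1)='.' (+0 fires, +1 burnt)
  fire out at step 9

2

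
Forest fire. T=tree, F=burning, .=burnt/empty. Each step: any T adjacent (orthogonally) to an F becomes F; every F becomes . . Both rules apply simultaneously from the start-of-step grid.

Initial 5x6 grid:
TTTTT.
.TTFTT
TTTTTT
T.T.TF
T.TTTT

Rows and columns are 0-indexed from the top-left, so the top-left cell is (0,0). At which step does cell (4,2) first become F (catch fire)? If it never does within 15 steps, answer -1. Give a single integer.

Step 1: cell (4,2)='T' (+7 fires, +2 burnt)
Step 2: cell (4,2)='T' (+7 fires, +7 burnt)
Step 3: cell (4,2)='T' (+4 fires, +7 burnt)
Step 4: cell (4,2)='F' (+3 fires, +4 burnt)
  -> target ignites at step 4
Step 5: cell (4,2)='.' (+1 fires, +3 burnt)
Step 6: cell (4,2)='.' (+1 fires, +1 burnt)
Step 7: cell (4,2)='.' (+0 fires, +1 burnt)
  fire out at step 7

4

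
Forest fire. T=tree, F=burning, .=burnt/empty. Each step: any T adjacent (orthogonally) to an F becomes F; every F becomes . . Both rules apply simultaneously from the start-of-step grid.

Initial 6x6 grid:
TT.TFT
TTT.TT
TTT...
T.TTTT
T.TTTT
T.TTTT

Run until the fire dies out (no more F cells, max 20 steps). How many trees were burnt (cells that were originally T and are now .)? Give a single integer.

Step 1: +3 fires, +1 burnt (F count now 3)
Step 2: +1 fires, +3 burnt (F count now 1)
Step 3: +0 fires, +1 burnt (F count now 0)
Fire out after step 3
Initially T: 27, now '.': 13
Total burnt (originally-T cells now '.'): 4

Answer: 4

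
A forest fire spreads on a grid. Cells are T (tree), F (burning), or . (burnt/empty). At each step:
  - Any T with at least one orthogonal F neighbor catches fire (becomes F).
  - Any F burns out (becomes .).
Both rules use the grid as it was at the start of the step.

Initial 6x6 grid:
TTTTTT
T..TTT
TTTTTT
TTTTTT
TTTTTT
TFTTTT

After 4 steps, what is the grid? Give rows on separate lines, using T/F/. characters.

Step 1: 3 trees catch fire, 1 burn out
  TTTTTT
  T..TTT
  TTTTTT
  TTTTTT
  TFTTTT
  F.FTTT
Step 2: 4 trees catch fire, 3 burn out
  TTTTTT
  T..TTT
  TTTTTT
  TFTTTT
  F.FTTT
  ...FTT
Step 3: 5 trees catch fire, 4 burn out
  TTTTTT
  T..TTT
  TFTTTT
  F.FTTT
  ...FTT
  ....FT
Step 4: 5 trees catch fire, 5 burn out
  TTTTTT
  T..TTT
  F.FTTT
  ...FTT
  ....FT
  .....F

TTTTTT
T..TTT
F.FTTT
...FTT
....FT
.....F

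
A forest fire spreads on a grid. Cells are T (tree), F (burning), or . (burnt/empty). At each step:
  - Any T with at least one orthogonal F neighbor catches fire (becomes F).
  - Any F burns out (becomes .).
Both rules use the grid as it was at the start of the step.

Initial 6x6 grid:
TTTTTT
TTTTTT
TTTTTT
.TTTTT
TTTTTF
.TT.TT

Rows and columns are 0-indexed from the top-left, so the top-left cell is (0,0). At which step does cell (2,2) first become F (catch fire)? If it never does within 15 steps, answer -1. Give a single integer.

Step 1: cell (2,2)='T' (+3 fires, +1 burnt)
Step 2: cell (2,2)='T' (+4 fires, +3 burnt)
Step 3: cell (2,2)='T' (+4 fires, +4 burnt)
Step 4: cell (2,2)='T' (+6 fires, +4 burnt)
Step 5: cell (2,2)='F' (+6 fires, +6 burnt)
  -> target ignites at step 5
Step 6: cell (2,2)='.' (+3 fires, +6 burnt)
Step 7: cell (2,2)='.' (+3 fires, +3 burnt)
Step 8: cell (2,2)='.' (+2 fires, +3 burnt)
Step 9: cell (2,2)='.' (+1 fires, +2 burnt)
Step 10: cell (2,2)='.' (+0 fires, +1 burnt)
  fire out at step 10

5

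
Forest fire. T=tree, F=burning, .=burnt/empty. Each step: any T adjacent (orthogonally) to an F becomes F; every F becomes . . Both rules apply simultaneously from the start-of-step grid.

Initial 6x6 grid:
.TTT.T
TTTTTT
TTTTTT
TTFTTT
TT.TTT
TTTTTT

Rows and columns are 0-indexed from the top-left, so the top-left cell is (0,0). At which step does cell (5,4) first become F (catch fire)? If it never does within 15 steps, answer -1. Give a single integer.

Step 1: cell (5,4)='T' (+3 fires, +1 burnt)
Step 2: cell (5,4)='T' (+7 fires, +3 burnt)
Step 3: cell (5,4)='T' (+10 fires, +7 burnt)
Step 4: cell (5,4)='F' (+9 fires, +10 burnt)
  -> target ignites at step 4
Step 5: cell (5,4)='.' (+2 fires, +9 burnt)
Step 6: cell (5,4)='.' (+1 fires, +2 burnt)
Step 7: cell (5,4)='.' (+0 fires, +1 burnt)
  fire out at step 7

4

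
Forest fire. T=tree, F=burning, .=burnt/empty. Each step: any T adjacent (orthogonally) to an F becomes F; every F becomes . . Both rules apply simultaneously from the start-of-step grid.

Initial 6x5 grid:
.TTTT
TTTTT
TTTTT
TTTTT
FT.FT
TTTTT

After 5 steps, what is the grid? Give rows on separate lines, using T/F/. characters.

Step 1: 6 trees catch fire, 2 burn out
  .TTTT
  TTTTT
  TTTTT
  FTTFT
  .F..F
  FTTFT
Step 2: 8 trees catch fire, 6 burn out
  .TTTT
  TTTTT
  FTTFT
  .FF.F
  .....
  .FF.F
Step 3: 5 trees catch fire, 8 burn out
  .TTTT
  FTTFT
  .FF.F
  .....
  .....
  .....
Step 4: 4 trees catch fire, 5 burn out
  .TTFT
  .FF.F
  .....
  .....
  .....
  .....
Step 5: 3 trees catch fire, 4 burn out
  .FF.F
  .....
  .....
  .....
  .....
  .....

.FF.F
.....
.....
.....
.....
.....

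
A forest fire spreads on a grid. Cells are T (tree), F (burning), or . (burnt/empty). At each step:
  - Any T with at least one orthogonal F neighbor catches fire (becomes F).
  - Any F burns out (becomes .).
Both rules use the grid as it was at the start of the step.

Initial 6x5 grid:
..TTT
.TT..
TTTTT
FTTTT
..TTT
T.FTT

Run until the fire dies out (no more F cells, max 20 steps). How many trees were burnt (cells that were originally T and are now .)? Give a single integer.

Answer: 19

Derivation:
Step 1: +4 fires, +2 burnt (F count now 4)
Step 2: +4 fires, +4 burnt (F count now 4)
Step 3: +4 fires, +4 burnt (F count now 4)
Step 4: +3 fires, +4 burnt (F count now 3)
Step 5: +2 fires, +3 burnt (F count now 2)
Step 6: +1 fires, +2 burnt (F count now 1)
Step 7: +1 fires, +1 burnt (F count now 1)
Step 8: +0 fires, +1 burnt (F count now 0)
Fire out after step 8
Initially T: 20, now '.': 29
Total burnt (originally-T cells now '.'): 19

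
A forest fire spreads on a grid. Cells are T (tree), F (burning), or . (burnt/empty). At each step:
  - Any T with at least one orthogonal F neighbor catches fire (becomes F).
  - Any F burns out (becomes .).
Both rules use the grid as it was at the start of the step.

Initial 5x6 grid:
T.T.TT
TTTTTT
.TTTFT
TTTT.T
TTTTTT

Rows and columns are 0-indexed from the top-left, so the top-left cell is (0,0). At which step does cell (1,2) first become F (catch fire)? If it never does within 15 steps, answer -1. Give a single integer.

Step 1: cell (1,2)='T' (+3 fires, +1 burnt)
Step 2: cell (1,2)='T' (+6 fires, +3 burnt)
Step 3: cell (1,2)='F' (+6 fires, +6 burnt)
  -> target ignites at step 3
Step 4: cell (1,2)='.' (+5 fires, +6 burnt)
Step 5: cell (1,2)='.' (+3 fires, +5 burnt)
Step 6: cell (1,2)='.' (+2 fires, +3 burnt)
Step 7: cell (1,2)='.' (+0 fires, +2 burnt)
  fire out at step 7

3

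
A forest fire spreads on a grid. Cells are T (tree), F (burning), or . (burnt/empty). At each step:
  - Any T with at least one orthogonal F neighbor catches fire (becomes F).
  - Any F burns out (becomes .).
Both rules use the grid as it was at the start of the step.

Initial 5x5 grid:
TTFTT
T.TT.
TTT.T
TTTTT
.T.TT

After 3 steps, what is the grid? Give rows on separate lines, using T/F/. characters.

Step 1: 3 trees catch fire, 1 burn out
  TF.FT
  T.FT.
  TTT.T
  TTTTT
  .T.TT
Step 2: 4 trees catch fire, 3 burn out
  F...F
  T..F.
  TTF.T
  TTTTT
  .T.TT
Step 3: 3 trees catch fire, 4 burn out
  .....
  F....
  TF..T
  TTFTT
  .T.TT

.....
F....
TF..T
TTFTT
.T.TT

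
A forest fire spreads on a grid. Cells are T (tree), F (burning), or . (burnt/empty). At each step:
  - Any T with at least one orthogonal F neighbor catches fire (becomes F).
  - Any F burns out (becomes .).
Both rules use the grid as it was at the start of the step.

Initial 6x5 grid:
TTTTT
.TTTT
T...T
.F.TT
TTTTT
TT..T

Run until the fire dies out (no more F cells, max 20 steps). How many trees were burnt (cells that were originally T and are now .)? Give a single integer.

Answer: 20

Derivation:
Step 1: +1 fires, +1 burnt (F count now 1)
Step 2: +3 fires, +1 burnt (F count now 3)
Step 3: +2 fires, +3 burnt (F count now 2)
Step 4: +2 fires, +2 burnt (F count now 2)
Step 5: +2 fires, +2 burnt (F count now 2)
Step 6: +1 fires, +2 burnt (F count now 1)
Step 7: +1 fires, +1 burnt (F count now 1)
Step 8: +2 fires, +1 burnt (F count now 2)
Step 9: +2 fires, +2 burnt (F count now 2)
Step 10: +2 fires, +2 burnt (F count now 2)
Step 11: +1 fires, +2 burnt (F count now 1)
Step 12: +1 fires, +1 burnt (F count now 1)
Step 13: +0 fires, +1 burnt (F count now 0)
Fire out after step 13
Initially T: 21, now '.': 29
Total burnt (originally-T cells now '.'): 20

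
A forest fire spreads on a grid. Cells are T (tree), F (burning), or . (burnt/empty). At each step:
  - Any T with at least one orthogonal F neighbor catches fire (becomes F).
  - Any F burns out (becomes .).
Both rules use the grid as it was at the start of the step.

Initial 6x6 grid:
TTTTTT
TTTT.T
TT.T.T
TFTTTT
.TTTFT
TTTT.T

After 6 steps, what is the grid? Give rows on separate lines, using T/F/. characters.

Step 1: 7 trees catch fire, 2 burn out
  TTTTTT
  TTTT.T
  TF.T.T
  F.FTFT
  .FTF.F
  TTTT.T
Step 2: 8 trees catch fire, 7 burn out
  TTTTTT
  TFTT.T
  F..T.T
  ...F.F
  ..F...
  TFTF.F
Step 3: 7 trees catch fire, 8 burn out
  TFTTTT
  F.FT.T
  ...F.F
  ......
  ......
  F.F...
Step 4: 4 trees catch fire, 7 burn out
  F.FTTT
  ...F.F
  ......
  ......
  ......
  ......
Step 5: 2 trees catch fire, 4 burn out
  ...FTF
  ......
  ......
  ......
  ......
  ......
Step 6: 1 trees catch fire, 2 burn out
  ....F.
  ......
  ......
  ......
  ......
  ......

....F.
......
......
......
......
......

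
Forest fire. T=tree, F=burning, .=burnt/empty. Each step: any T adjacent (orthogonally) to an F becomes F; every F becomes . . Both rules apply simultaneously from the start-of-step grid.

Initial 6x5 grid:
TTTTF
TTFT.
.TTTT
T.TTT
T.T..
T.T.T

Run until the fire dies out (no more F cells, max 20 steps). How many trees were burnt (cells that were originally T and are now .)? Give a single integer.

Answer: 16

Derivation:
Step 1: +5 fires, +2 burnt (F count now 5)
Step 2: +5 fires, +5 burnt (F count now 5)
Step 3: +4 fires, +5 burnt (F count now 4)
Step 4: +2 fires, +4 burnt (F count now 2)
Step 5: +0 fires, +2 burnt (F count now 0)
Fire out after step 5
Initially T: 20, now '.': 26
Total burnt (originally-T cells now '.'): 16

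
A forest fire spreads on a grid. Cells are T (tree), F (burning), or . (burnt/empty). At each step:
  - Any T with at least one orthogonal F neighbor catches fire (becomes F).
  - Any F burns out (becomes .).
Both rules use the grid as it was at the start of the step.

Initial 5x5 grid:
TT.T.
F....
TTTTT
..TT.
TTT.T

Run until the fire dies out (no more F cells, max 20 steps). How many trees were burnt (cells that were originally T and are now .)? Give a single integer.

Answer: 12

Derivation:
Step 1: +2 fires, +1 burnt (F count now 2)
Step 2: +2 fires, +2 burnt (F count now 2)
Step 3: +1 fires, +2 burnt (F count now 1)
Step 4: +2 fires, +1 burnt (F count now 2)
Step 5: +3 fires, +2 burnt (F count now 3)
Step 6: +1 fires, +3 burnt (F count now 1)
Step 7: +1 fires, +1 burnt (F count now 1)
Step 8: +0 fires, +1 burnt (F count now 0)
Fire out after step 8
Initially T: 14, now '.': 23
Total burnt (originally-T cells now '.'): 12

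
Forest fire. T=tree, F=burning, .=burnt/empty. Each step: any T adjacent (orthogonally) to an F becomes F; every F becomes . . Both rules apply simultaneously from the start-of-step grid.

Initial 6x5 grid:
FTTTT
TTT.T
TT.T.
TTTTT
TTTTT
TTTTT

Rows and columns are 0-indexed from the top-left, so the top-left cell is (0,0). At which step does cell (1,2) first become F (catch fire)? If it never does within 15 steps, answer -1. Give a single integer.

Step 1: cell (1,2)='T' (+2 fires, +1 burnt)
Step 2: cell (1,2)='T' (+3 fires, +2 burnt)
Step 3: cell (1,2)='F' (+4 fires, +3 burnt)
  -> target ignites at step 3
Step 4: cell (1,2)='.' (+3 fires, +4 burnt)
Step 5: cell (1,2)='.' (+4 fires, +3 burnt)
Step 6: cell (1,2)='.' (+3 fires, +4 burnt)
Step 7: cell (1,2)='.' (+4 fires, +3 burnt)
Step 8: cell (1,2)='.' (+2 fires, +4 burnt)
Step 9: cell (1,2)='.' (+1 fires, +2 burnt)
Step 10: cell (1,2)='.' (+0 fires, +1 burnt)
  fire out at step 10

3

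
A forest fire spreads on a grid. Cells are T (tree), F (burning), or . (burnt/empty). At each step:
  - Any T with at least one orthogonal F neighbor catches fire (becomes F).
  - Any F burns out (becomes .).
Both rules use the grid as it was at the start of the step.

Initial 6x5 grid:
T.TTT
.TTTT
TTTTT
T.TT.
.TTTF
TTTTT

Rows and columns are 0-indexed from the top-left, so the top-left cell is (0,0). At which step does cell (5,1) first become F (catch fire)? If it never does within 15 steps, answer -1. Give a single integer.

Step 1: cell (5,1)='T' (+2 fires, +1 burnt)
Step 2: cell (5,1)='T' (+3 fires, +2 burnt)
Step 3: cell (5,1)='T' (+4 fires, +3 burnt)
Step 4: cell (5,1)='F' (+4 fires, +4 burnt)
  -> target ignites at step 4
Step 5: cell (5,1)='.' (+5 fires, +4 burnt)
Step 6: cell (5,1)='.' (+4 fires, +5 burnt)
Step 7: cell (5,1)='.' (+1 fires, +4 burnt)
Step 8: cell (5,1)='.' (+0 fires, +1 burnt)
  fire out at step 8

4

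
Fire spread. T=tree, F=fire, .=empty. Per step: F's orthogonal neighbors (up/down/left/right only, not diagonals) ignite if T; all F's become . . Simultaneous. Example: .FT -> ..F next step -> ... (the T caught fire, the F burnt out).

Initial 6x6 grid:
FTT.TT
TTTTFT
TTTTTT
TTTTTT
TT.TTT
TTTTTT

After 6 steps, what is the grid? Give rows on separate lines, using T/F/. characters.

Step 1: 6 trees catch fire, 2 burn out
  .FT.FT
  FTTF.F
  TTTTFT
  TTTTTT
  TT.TTT
  TTTTTT
Step 2: 8 trees catch fire, 6 burn out
  ..F..F
  .FF...
  FTTF.F
  TTTTFT
  TT.TTT
  TTTTTT
Step 3: 6 trees catch fire, 8 burn out
  ......
  ......
  .FF...
  FTTF.F
  TT.TFT
  TTTTTT
Step 4: 6 trees catch fire, 6 burn out
  ......
  ......
  ......
  .FF...
  FT.F.F
  TTTTFT
Step 5: 4 trees catch fire, 6 burn out
  ......
  ......
  ......
  ......
  .F....
  FTTF.F
Step 6: 2 trees catch fire, 4 burn out
  ......
  ......
  ......
  ......
  ......
  .FF...

......
......
......
......
......
.FF...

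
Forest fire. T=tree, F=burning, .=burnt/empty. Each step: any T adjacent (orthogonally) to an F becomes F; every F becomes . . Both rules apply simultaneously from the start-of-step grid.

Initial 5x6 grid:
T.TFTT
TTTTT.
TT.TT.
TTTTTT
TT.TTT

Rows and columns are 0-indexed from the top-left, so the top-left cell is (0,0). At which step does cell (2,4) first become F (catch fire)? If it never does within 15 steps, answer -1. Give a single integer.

Step 1: cell (2,4)='T' (+3 fires, +1 burnt)
Step 2: cell (2,4)='T' (+4 fires, +3 burnt)
Step 3: cell (2,4)='F' (+3 fires, +4 burnt)
  -> target ignites at step 3
Step 4: cell (2,4)='.' (+5 fires, +3 burnt)
Step 5: cell (2,4)='.' (+5 fires, +5 burnt)
Step 6: cell (2,4)='.' (+3 fires, +5 burnt)
Step 7: cell (2,4)='.' (+1 fires, +3 burnt)
Step 8: cell (2,4)='.' (+0 fires, +1 burnt)
  fire out at step 8

3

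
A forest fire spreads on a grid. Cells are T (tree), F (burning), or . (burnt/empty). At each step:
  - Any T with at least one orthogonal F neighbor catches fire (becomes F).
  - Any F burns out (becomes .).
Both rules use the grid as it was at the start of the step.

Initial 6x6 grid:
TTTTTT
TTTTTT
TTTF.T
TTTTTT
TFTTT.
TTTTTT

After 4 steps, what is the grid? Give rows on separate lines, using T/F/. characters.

Step 1: 7 trees catch fire, 2 burn out
  TTTTTT
  TTTFTT
  TTF..T
  TFTFTT
  F.FTT.
  TFTTTT
Step 2: 10 trees catch fire, 7 burn out
  TTTFTT
  TTF.FT
  TF...T
  F.F.FT
  ...FT.
  F.FTTT
Step 3: 8 trees catch fire, 10 burn out
  TTF.FT
  TF...F
  F....T
  .....F
  ....F.
  ...FTT
Step 4: 5 trees catch fire, 8 burn out
  TF...F
  F.....
  .....F
  ......
  ......
  ....FT

TF...F
F.....
.....F
......
......
....FT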